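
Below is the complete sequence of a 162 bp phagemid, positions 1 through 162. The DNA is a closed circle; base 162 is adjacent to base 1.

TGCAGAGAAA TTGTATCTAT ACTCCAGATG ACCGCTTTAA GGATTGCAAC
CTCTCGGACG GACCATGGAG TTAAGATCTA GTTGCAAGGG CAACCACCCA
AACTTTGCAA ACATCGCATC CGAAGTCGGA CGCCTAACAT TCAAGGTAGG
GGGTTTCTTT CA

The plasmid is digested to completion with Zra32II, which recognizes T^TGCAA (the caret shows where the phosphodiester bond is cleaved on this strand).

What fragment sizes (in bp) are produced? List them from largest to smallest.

Zra32II sites (TTGCAA) start at positions 44, 82, 105.
Zra32II cuts after the first base of each site, so after positions 44, 82, 105.
Circular molecule, 3 cuts → 3 fragments:
  45–82 → 38 bp
  83–105 → 23 bp
  106–162 then 1–44 → 57 + 44 = 101 bp
Sorted largest to smallest: 101, 38, 23 bp.

101, 38, 23 bp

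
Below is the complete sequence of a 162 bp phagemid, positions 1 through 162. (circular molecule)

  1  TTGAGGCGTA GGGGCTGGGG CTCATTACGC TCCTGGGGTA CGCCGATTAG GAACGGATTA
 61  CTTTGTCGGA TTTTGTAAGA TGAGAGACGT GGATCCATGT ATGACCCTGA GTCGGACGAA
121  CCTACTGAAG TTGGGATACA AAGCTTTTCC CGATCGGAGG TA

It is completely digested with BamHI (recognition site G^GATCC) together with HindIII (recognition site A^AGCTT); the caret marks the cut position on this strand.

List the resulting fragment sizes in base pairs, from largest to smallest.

112, 50 bp

The BamHI site (GGATCC) starts at position 91.
BamHI cuts after the first base of each site, so after position 91.
The HindIII site (AAGCTT) starts at position 141.
HindIII cuts after the first base of each site, so after position 141.
Combined cut positions: 91, 141.
Circular molecule, 2 cuts → 2 fragments:
  92–141 → 50 bp
  142–162 then 1–91 → 21 + 91 = 112 bp
Sorted largest to smallest: 112, 50 bp.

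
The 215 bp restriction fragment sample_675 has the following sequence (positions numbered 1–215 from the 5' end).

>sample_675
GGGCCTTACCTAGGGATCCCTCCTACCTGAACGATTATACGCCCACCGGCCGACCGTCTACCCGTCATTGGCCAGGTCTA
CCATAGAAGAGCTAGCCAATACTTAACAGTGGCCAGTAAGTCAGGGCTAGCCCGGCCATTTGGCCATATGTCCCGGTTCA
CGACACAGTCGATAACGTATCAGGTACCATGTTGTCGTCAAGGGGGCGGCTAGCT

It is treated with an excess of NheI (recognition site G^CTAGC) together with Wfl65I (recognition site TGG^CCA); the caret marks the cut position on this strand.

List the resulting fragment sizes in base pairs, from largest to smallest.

NheI sites (GCTAGC) start at positions 91, 126, 209.
NheI cuts after the first base of each site, so after positions 91, 126, 209.
Wfl65I sites (TGGCCA) start at positions 69, 110, 141.
Wfl65I cuts after base 3 of each site, so after positions 71, 112, 143.
Combined cut positions: 71, 91, 112, 126, 143, 209.
Linear molecule, 6 cuts → 7 fragments:
  1–71 → 71 bp
  72–91 → 20 bp
  92–112 → 21 bp
  113–126 → 14 bp
  127–143 → 17 bp
  144–209 → 66 bp
  210–215 → 6 bp
Sorted largest to smallest: 71, 66, 21, 20, 17, 14, 6 bp.

71, 66, 21, 20, 17, 14, 6 bp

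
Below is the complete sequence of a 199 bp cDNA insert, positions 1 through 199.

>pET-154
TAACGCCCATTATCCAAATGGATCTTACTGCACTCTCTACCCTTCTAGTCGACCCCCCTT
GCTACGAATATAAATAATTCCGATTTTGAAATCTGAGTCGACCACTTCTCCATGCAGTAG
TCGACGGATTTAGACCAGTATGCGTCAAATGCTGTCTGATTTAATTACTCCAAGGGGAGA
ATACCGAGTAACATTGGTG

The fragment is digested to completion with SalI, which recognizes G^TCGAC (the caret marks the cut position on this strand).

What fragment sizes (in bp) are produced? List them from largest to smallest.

79, 49, 48, 23 bp

SalI sites (GTCGAC) start at positions 48, 97, 120.
SalI cuts after the first base of each site, so after positions 48, 97, 120.
Linear molecule, 3 cuts → 4 fragments:
  1–48 → 48 bp
  49–97 → 49 bp
  98–120 → 23 bp
  121–199 → 79 bp
Sorted largest to smallest: 79, 49, 48, 23 bp.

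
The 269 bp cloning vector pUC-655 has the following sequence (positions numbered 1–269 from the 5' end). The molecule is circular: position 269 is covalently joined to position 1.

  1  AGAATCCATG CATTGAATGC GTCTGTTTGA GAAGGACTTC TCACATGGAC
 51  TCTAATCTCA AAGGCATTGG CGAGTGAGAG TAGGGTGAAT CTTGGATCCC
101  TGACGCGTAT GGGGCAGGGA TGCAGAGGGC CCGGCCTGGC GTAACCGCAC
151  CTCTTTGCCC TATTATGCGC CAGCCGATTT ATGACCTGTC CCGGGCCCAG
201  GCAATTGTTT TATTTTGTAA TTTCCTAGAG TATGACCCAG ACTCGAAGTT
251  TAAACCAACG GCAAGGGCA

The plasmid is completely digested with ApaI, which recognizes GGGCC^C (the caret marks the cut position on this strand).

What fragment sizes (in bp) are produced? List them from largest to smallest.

203, 66 bp

ApaI sites (GGGCCC) start at positions 127, 193.
ApaI cuts after base 5 of each site (before the last base), so after positions 131, 197.
Circular molecule, 2 cuts → 2 fragments:
  132–197 → 66 bp
  198–269 then 1–131 → 72 + 131 = 203 bp
Sorted largest to smallest: 203, 66 bp.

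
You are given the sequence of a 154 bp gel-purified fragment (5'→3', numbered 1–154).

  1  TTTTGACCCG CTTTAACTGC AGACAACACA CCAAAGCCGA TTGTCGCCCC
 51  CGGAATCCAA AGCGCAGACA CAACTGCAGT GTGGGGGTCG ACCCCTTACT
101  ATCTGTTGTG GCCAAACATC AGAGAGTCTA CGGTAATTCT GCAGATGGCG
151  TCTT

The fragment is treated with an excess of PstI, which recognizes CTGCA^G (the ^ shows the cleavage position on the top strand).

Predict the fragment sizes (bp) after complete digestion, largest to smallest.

PstI sites (CTGCAG) start at positions 17, 74, 139.
PstI cuts after base 5 of each site (before the last base), so after positions 21, 78, 143.
Linear molecule, 3 cuts → 4 fragments:
  1–21 → 21 bp
  22–78 → 57 bp
  79–143 → 65 bp
  144–154 → 11 bp
Sorted largest to smallest: 65, 57, 21, 11 bp.

65, 57, 21, 11 bp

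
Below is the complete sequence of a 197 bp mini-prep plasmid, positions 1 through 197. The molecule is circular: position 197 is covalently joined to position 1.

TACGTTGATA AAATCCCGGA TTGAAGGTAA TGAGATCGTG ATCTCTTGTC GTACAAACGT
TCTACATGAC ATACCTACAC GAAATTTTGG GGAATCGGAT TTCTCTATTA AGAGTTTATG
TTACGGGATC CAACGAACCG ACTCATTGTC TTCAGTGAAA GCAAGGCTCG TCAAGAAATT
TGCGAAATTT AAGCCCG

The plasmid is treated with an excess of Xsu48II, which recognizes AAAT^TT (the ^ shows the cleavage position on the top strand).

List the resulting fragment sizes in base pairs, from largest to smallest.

Xsu48II sites (AAATTT) start at positions 82, 176, 185.
Xsu48II cuts after base 4 of each site, so after positions 85, 179, 188.
Circular molecule, 3 cuts → 3 fragments:
  86–179 → 94 bp
  180–188 → 9 bp
  189–197 then 1–85 → 9 + 85 = 94 bp
Sorted largest to smallest: 94, 94, 9 bp.

94, 94, 9 bp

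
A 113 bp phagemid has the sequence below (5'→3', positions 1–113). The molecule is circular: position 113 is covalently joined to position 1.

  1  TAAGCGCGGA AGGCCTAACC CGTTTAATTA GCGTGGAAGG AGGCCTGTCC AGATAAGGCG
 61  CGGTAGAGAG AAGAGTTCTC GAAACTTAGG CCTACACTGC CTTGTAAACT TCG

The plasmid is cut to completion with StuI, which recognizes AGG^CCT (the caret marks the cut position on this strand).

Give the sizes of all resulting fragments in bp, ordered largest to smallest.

47, 36, 30 bp

StuI sites (AGGCCT) start at positions 11, 41, 88.
StuI cuts after base 3 of each site, so after positions 13, 43, 90.
Circular molecule, 3 cuts → 3 fragments:
  14–43 → 30 bp
  44–90 → 47 bp
  91–113 then 1–13 → 23 + 13 = 36 bp
Sorted largest to smallest: 47, 36, 30 bp.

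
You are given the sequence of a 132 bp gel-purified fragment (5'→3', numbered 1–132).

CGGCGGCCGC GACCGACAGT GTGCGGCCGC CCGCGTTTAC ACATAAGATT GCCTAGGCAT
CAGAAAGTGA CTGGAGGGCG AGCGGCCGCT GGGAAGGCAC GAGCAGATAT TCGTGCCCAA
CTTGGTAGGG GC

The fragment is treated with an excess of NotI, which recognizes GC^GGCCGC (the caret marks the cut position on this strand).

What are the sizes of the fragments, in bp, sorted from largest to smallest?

59, 49, 20, 4 bp

NotI sites (GCGGCCGC) start at positions 3, 23, 82.
NotI cuts after base 2 of each site, so after positions 4, 24, 83.
Linear molecule, 3 cuts → 4 fragments:
  1–4 → 4 bp
  5–24 → 20 bp
  25–83 → 59 bp
  84–132 → 49 bp
Sorted largest to smallest: 59, 49, 20, 4 bp.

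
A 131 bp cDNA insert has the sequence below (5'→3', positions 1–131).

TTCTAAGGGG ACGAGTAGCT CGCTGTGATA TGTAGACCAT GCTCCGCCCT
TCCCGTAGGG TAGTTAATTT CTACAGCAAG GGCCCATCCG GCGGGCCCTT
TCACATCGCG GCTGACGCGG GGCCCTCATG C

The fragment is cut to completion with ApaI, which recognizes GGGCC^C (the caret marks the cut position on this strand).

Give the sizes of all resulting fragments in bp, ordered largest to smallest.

84, 27, 13, 7 bp

ApaI sites (GGGCCC) start at positions 80, 93, 120.
ApaI cuts after base 5 of each site (before the last base), so after positions 84, 97, 124.
Linear molecule, 3 cuts → 4 fragments:
  1–84 → 84 bp
  85–97 → 13 bp
  98–124 → 27 bp
  125–131 → 7 bp
Sorted largest to smallest: 84, 27, 13, 7 bp.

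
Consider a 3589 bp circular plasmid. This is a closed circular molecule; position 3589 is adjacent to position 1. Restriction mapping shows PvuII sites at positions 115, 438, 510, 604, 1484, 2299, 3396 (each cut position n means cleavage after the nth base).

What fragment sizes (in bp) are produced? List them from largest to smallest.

Circular molecule, 7 cuts → 7 fragments:
  438 − 115 = 323 bp
  510 − 438 = 72 bp
  604 − 510 = 94 bp
  1484 − 604 = 880 bp
  2299 − 1484 = 815 bp
  3396 − 2299 = 1097 bp
  wrap: 3589 − 3396 + 115 = 308 bp
Sorted largest to smallest: 1097, 880, 815, 323, 308, 94, 72 bp.

1097, 880, 815, 323, 308, 94, 72 bp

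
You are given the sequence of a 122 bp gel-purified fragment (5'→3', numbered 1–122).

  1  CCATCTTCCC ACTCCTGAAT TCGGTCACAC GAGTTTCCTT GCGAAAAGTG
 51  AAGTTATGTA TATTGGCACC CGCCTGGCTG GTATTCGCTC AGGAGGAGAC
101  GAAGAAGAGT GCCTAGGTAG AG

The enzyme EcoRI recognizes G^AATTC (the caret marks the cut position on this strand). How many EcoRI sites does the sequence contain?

1

GAATTC occurs starting at position 17.
EcoRI cuts at 1 site.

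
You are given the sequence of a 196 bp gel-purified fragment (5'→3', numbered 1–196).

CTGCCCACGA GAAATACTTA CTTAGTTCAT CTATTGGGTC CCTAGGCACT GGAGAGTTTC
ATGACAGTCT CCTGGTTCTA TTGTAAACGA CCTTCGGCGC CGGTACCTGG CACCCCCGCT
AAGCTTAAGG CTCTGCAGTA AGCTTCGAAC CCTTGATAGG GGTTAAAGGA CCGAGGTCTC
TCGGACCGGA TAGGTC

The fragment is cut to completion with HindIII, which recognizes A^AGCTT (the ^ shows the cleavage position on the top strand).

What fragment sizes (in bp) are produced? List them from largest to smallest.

121, 56, 19 bp

HindIII sites (AAGCTT) start at positions 121, 140.
HindIII cuts after the first base of each site, so after positions 121, 140.
Linear molecule, 2 cuts → 3 fragments:
  1–121 → 121 bp
  122–140 → 19 bp
  141–196 → 56 bp
Sorted largest to smallest: 121, 56, 19 bp.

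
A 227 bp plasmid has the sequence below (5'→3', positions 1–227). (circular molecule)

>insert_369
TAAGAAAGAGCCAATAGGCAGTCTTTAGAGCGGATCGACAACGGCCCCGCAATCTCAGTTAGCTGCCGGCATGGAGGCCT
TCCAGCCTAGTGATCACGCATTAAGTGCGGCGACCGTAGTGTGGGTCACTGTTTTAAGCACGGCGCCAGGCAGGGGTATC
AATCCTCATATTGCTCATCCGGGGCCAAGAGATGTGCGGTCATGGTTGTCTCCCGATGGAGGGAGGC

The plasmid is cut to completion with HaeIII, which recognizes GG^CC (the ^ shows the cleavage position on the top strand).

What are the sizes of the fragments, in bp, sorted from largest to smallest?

HaeIII sites (GGCC) start at positions 43, 76, 183.
HaeIII cuts after base 2 of each site, so after positions 44, 77, 184.
Circular molecule, 3 cuts → 3 fragments:
  45–77 → 33 bp
  78–184 → 107 bp
  185–227 then 1–44 → 43 + 44 = 87 bp
Sorted largest to smallest: 107, 87, 33 bp.

107, 87, 33 bp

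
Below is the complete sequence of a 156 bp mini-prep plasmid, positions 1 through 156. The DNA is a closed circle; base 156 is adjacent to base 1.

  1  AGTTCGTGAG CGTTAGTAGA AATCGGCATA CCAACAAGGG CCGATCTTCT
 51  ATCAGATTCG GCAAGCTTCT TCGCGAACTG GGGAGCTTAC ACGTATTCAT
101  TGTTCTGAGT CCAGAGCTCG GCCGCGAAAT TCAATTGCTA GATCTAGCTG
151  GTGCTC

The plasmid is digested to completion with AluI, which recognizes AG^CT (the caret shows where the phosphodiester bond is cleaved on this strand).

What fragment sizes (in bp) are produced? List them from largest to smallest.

74, 31, 31, 20 bp

AluI sites (AGCT) start at positions 64, 84, 115, 146.
AluI cuts after base 2 of each site, so after positions 65, 85, 116, 147.
Circular molecule, 4 cuts → 4 fragments:
  66–85 → 20 bp
  86–116 → 31 bp
  117–147 → 31 bp
  148–156 then 1–65 → 9 + 65 = 74 bp
Sorted largest to smallest: 74, 31, 31, 20 bp.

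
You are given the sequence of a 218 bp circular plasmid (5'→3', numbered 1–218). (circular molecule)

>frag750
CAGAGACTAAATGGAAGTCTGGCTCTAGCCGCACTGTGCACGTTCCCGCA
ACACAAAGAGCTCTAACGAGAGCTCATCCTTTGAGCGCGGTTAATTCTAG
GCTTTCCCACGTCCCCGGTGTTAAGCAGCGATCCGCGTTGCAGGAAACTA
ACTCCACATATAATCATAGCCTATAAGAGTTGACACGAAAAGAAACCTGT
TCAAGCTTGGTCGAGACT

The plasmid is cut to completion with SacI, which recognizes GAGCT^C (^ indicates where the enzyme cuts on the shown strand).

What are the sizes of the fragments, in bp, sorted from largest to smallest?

206, 12 bp

SacI sites (GAGCTC) start at positions 58, 70.
SacI cuts after base 5 of each site (before the last base), so after positions 62, 74.
Circular molecule, 2 cuts → 2 fragments:
  63–74 → 12 bp
  75–218 then 1–62 → 144 + 62 = 206 bp
Sorted largest to smallest: 206, 12 bp.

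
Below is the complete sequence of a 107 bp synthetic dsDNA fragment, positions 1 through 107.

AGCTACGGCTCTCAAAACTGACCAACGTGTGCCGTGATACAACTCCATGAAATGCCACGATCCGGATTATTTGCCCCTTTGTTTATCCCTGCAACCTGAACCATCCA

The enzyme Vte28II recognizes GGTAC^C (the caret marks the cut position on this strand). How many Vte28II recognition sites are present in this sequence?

0

No occurrence of GGTACC is present in the sequence.
Vte28II does not cut: 0 sites.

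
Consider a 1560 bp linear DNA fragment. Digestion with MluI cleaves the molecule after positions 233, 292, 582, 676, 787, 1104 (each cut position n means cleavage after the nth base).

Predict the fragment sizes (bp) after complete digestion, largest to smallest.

456, 317, 290, 233, 111, 94, 59 bp

Linear molecule, 6 cuts → 7 fragments:
  233 − 0 = 233 bp
  292 − 233 = 59 bp
  582 − 292 = 290 bp
  676 − 582 = 94 bp
  787 − 676 = 111 bp
  1104 − 787 = 317 bp
  1560 − 1104 = 456 bp
Sorted largest to smallest: 456, 317, 290, 233, 111, 94, 59 bp.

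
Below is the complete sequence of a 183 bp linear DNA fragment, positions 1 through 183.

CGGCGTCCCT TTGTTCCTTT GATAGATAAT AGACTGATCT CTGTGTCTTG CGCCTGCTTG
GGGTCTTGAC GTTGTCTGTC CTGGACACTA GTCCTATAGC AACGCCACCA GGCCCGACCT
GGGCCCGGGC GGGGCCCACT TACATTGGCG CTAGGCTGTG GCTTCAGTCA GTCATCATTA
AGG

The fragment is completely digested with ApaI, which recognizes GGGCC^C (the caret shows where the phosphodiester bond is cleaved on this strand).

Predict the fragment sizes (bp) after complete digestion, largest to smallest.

125, 47, 11 bp

ApaI sites (GGGCCC) start at positions 121, 132.
ApaI cuts after base 5 of each site (before the last base), so after positions 125, 136.
Linear molecule, 2 cuts → 3 fragments:
  1–125 → 125 bp
  126–136 → 11 bp
  137–183 → 47 bp
Sorted largest to smallest: 125, 47, 11 bp.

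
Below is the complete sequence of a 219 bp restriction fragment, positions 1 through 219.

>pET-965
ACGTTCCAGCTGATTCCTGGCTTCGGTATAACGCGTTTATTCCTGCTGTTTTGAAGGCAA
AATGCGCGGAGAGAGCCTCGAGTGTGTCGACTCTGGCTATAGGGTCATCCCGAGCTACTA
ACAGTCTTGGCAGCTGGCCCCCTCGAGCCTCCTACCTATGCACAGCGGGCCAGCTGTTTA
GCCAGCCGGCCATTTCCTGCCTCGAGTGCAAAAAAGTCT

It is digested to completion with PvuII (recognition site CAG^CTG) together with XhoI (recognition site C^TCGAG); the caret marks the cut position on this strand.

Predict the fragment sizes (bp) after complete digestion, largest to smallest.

PvuII sites (CAGCTG) start at positions 7, 131, 171.
PvuII cuts after base 3 of each site, so after positions 9, 133, 173.
XhoI sites (CTCGAG) start at positions 77, 142, 201.
XhoI cuts after the first base of each site, so after positions 77, 142, 201.
Combined cut positions: 9, 77, 133, 142, 173, 201.
Linear molecule, 6 cuts → 7 fragments:
  1–9 → 9 bp
  10–77 → 68 bp
  78–133 → 56 bp
  134–142 → 9 bp
  143–173 → 31 bp
  174–201 → 28 bp
  202–219 → 18 bp
Sorted largest to smallest: 68, 56, 31, 28, 18, 9, 9 bp.

68, 56, 31, 28, 18, 9, 9 bp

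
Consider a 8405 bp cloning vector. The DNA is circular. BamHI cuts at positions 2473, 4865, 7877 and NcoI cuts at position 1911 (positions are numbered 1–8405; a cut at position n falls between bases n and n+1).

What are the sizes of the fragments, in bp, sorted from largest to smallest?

3012, 2439, 2392, 562 bp

Combined cut positions (sorted): 1911, 2473, 4865, 7877.
Circular molecule, 4 cuts → 4 fragments:
  2473 − 1911 = 562 bp
  4865 − 2473 = 2392 bp
  7877 − 4865 = 3012 bp
  wrap: 8405 − 7877 + 1911 = 2439 bp
Sorted largest to smallest: 3012, 2439, 2392, 562 bp.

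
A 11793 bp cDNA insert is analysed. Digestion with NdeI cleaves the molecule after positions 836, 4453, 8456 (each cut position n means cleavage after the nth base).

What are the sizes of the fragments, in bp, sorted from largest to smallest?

4003, 3617, 3337, 836 bp

Linear molecule, 3 cuts → 4 fragments:
  836 − 0 = 836 bp
  4453 − 836 = 3617 bp
  8456 − 4453 = 4003 bp
  11793 − 8456 = 3337 bp
Sorted largest to smallest: 4003, 3617, 3337, 836 bp.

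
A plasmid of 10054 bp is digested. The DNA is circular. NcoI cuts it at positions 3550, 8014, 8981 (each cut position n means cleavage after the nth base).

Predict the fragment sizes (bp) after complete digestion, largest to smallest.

4623, 4464, 967 bp

Circular molecule, 3 cuts → 3 fragments:
  8014 − 3550 = 4464 bp
  8981 − 8014 = 967 bp
  wrap: 10054 − 8981 + 3550 = 4623 bp
Sorted largest to smallest: 4623, 4464, 967 bp.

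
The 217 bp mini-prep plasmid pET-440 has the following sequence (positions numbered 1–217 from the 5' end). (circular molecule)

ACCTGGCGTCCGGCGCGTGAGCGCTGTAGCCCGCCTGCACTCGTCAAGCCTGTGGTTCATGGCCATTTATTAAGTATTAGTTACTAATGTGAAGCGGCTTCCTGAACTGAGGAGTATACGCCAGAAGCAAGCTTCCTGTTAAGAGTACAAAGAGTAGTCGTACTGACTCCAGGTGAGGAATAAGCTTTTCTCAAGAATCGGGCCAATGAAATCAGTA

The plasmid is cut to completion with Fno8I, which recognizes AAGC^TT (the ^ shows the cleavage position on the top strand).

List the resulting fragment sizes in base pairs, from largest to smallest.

Fno8I sites (AAGCTT) start at positions 129, 182.
Fno8I cuts after base 4 of each site, so after positions 132, 185.
Circular molecule, 2 cuts → 2 fragments:
  133–185 → 53 bp
  186–217 then 1–132 → 32 + 132 = 164 bp
Sorted largest to smallest: 164, 53 bp.

164, 53 bp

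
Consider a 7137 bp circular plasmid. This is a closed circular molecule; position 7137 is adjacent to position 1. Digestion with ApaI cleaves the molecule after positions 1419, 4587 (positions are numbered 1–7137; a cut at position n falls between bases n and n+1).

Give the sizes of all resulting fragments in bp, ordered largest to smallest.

Circular molecule, 2 cuts → 2 fragments:
  4587 − 1419 = 3168 bp
  wrap: 7137 − 4587 + 1419 = 3969 bp
Sorted largest to smallest: 3969, 3168 bp.

3969, 3168 bp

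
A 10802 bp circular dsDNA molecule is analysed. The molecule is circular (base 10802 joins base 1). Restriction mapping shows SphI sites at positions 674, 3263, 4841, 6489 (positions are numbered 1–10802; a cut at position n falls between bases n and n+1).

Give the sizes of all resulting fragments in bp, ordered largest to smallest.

Circular molecule, 4 cuts → 4 fragments:
  3263 − 674 = 2589 bp
  4841 − 3263 = 1578 bp
  6489 − 4841 = 1648 bp
  wrap: 10802 − 6489 + 674 = 4987 bp
Sorted largest to smallest: 4987, 2589, 1648, 1578 bp.

4987, 2589, 1648, 1578 bp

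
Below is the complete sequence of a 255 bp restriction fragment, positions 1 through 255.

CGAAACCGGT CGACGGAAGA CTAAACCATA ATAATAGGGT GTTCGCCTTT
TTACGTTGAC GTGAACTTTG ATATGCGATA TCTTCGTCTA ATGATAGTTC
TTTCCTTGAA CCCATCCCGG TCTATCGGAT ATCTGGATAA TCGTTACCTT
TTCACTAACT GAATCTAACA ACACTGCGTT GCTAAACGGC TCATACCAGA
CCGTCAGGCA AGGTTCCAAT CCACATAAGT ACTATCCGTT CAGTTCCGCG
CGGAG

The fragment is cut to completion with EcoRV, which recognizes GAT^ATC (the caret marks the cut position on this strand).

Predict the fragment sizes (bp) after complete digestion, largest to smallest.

EcoRV sites (GATATC) start at positions 77, 128.
EcoRV cuts after base 3 of each site, so after positions 79, 130.
Linear molecule, 2 cuts → 3 fragments:
  1–79 → 79 bp
  80–130 → 51 bp
  131–255 → 125 bp
Sorted largest to smallest: 125, 79, 51 bp.

125, 79, 51 bp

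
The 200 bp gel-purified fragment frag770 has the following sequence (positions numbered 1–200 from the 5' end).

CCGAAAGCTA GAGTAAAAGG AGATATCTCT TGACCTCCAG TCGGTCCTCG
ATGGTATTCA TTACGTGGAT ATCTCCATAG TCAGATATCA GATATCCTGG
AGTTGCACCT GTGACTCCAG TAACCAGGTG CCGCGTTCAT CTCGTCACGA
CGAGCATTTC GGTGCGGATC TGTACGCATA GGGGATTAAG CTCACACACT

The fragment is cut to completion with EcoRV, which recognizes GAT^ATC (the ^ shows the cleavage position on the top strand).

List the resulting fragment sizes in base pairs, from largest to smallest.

EcoRV sites (GATATC) start at positions 22, 68, 84, 91.
EcoRV cuts after base 3 of each site, so after positions 24, 70, 86, 93.
Linear molecule, 4 cuts → 5 fragments:
  1–24 → 24 bp
  25–70 → 46 bp
  71–86 → 16 bp
  87–93 → 7 bp
  94–200 → 107 bp
Sorted largest to smallest: 107, 46, 24, 16, 7 bp.

107, 46, 24, 16, 7 bp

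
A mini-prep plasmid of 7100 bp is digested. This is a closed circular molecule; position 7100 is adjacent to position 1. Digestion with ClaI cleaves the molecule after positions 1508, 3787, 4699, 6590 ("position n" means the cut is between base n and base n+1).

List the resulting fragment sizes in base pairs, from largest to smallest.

2279, 2018, 1891, 912 bp

Circular molecule, 4 cuts → 4 fragments:
  3787 − 1508 = 2279 bp
  4699 − 3787 = 912 bp
  6590 − 4699 = 1891 bp
  wrap: 7100 − 6590 + 1508 = 2018 bp
Sorted largest to smallest: 2279, 2018, 1891, 912 bp.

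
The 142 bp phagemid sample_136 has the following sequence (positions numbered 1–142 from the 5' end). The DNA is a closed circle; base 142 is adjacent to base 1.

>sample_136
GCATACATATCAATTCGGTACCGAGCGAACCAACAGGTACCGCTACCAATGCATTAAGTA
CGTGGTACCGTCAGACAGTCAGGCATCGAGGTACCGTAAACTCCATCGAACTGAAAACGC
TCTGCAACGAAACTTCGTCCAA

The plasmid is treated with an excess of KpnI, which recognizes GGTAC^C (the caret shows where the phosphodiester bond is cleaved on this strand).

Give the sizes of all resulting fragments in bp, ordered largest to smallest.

KpnI sites (GGTACC) start at positions 17, 36, 64, 90.
KpnI cuts after base 5 of each site (before the last base), so after positions 21, 40, 68, 94.
Circular molecule, 4 cuts → 4 fragments:
  22–40 → 19 bp
  41–68 → 28 bp
  69–94 → 26 bp
  95–142 then 1–21 → 48 + 21 = 69 bp
Sorted largest to smallest: 69, 28, 26, 19 bp.

69, 28, 26, 19 bp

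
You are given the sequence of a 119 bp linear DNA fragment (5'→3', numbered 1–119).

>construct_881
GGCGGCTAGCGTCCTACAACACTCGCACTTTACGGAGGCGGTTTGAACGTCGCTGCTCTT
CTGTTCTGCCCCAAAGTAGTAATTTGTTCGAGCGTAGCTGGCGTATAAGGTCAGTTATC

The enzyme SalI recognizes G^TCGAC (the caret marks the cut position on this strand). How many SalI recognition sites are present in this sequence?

No occurrence of GTCGAC is present in the sequence.
SalI does not cut: 0 sites.

0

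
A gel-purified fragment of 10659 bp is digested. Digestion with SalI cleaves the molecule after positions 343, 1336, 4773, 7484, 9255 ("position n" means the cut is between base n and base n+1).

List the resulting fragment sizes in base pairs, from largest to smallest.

Linear molecule, 5 cuts → 6 fragments:
  343 − 0 = 343 bp
  1336 − 343 = 993 bp
  4773 − 1336 = 3437 bp
  7484 − 4773 = 2711 bp
  9255 − 7484 = 1771 bp
  10659 − 9255 = 1404 bp
Sorted largest to smallest: 3437, 2711, 1771, 1404, 993, 343 bp.

3437, 2711, 1771, 1404, 993, 343 bp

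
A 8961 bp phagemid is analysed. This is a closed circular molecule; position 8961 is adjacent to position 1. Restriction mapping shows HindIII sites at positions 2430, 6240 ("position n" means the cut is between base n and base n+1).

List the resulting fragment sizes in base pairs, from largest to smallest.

5151, 3810 bp

Circular molecule, 2 cuts → 2 fragments:
  6240 − 2430 = 3810 bp
  wrap: 8961 − 6240 + 2430 = 5151 bp
Sorted largest to smallest: 5151, 3810 bp.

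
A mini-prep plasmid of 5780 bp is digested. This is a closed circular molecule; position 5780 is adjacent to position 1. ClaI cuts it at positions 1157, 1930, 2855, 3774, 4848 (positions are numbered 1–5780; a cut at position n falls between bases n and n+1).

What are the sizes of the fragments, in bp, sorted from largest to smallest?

Circular molecule, 5 cuts → 5 fragments:
  1930 − 1157 = 773 bp
  2855 − 1930 = 925 bp
  3774 − 2855 = 919 bp
  4848 − 3774 = 1074 bp
  wrap: 5780 − 4848 + 1157 = 2089 bp
Sorted largest to smallest: 2089, 1074, 925, 919, 773 bp.

2089, 1074, 925, 919, 773 bp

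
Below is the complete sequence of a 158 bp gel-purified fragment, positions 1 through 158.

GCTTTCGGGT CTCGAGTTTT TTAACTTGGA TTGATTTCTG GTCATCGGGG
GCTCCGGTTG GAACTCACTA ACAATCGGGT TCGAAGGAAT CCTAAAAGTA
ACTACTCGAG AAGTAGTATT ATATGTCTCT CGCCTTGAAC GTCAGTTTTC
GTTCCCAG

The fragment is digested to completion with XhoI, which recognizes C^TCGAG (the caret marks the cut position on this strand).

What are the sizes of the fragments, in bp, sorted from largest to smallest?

94, 53, 11 bp

XhoI sites (CTCGAG) start at positions 11, 105.
XhoI cuts after the first base of each site, so after positions 11, 105.
Linear molecule, 2 cuts → 3 fragments:
  1–11 → 11 bp
  12–105 → 94 bp
  106–158 → 53 bp
Sorted largest to smallest: 94, 53, 11 bp.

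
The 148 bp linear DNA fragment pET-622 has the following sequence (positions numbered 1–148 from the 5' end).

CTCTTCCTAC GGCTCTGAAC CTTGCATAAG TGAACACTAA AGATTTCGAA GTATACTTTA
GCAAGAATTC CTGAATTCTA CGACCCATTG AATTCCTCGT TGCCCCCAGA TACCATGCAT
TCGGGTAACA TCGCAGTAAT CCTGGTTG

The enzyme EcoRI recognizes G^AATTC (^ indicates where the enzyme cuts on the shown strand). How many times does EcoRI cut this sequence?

GAATTC occurs starting at positions 65, 73, 90.
EcoRI cuts at 3 sites.

3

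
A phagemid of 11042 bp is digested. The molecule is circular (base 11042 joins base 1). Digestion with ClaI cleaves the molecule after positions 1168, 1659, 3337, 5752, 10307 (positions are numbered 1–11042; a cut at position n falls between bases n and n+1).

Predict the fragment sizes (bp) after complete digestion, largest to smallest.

4555, 2415, 1903, 1678, 491 bp

Circular molecule, 5 cuts → 5 fragments:
  1659 − 1168 = 491 bp
  3337 − 1659 = 1678 bp
  5752 − 3337 = 2415 bp
  10307 − 5752 = 4555 bp
  wrap: 11042 − 10307 + 1168 = 1903 bp
Sorted largest to smallest: 4555, 2415, 1903, 1678, 491 bp.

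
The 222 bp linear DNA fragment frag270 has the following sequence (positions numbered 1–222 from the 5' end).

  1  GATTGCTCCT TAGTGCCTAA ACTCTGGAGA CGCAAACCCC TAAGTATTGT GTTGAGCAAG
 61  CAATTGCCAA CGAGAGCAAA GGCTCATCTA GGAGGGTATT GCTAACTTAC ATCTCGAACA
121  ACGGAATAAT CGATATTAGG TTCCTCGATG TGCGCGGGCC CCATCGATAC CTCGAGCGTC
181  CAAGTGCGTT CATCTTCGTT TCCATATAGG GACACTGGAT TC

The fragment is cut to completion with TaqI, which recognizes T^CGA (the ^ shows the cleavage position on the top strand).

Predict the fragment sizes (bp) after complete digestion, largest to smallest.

TaqI sites (TCGA) start at positions 114, 130, 145, 164, 172.
TaqI cuts after the first base of each site, so after positions 114, 130, 145, 164, 172.
Linear molecule, 5 cuts → 6 fragments:
  1–114 → 114 bp
  115–130 → 16 bp
  131–145 → 15 bp
  146–164 → 19 bp
  165–172 → 8 bp
  173–222 → 50 bp
Sorted largest to smallest: 114, 50, 19, 16, 15, 8 bp.

114, 50, 19, 16, 15, 8 bp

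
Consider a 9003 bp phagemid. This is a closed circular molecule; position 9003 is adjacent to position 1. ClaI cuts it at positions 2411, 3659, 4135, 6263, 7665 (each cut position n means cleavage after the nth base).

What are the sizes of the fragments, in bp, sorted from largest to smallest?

3749, 2128, 1402, 1248, 476 bp

Circular molecule, 5 cuts → 5 fragments:
  3659 − 2411 = 1248 bp
  4135 − 3659 = 476 bp
  6263 − 4135 = 2128 bp
  7665 − 6263 = 1402 bp
  wrap: 9003 − 7665 + 2411 = 3749 bp
Sorted largest to smallest: 3749, 2128, 1402, 1248, 476 bp.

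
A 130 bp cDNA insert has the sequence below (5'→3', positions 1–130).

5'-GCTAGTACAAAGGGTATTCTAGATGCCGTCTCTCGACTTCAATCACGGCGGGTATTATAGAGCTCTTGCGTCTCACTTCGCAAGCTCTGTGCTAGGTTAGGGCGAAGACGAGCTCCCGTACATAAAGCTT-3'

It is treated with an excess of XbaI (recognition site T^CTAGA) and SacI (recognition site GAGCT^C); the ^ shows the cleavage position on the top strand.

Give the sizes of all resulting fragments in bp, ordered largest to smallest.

The XbaI site (TCTAGA) starts at position 18.
XbaI cuts after the first base of each site, so after position 18.
SacI sites (GAGCTC) start at positions 60, 110.
SacI cuts after base 5 of each site (before the last base), so after positions 64, 114.
Combined cut positions: 18, 64, 114.
Linear molecule, 3 cuts → 4 fragments:
  1–18 → 18 bp
  19–64 → 46 bp
  65–114 → 50 bp
  115–130 → 16 bp
Sorted largest to smallest: 50, 46, 18, 16 bp.

50, 46, 18, 16 bp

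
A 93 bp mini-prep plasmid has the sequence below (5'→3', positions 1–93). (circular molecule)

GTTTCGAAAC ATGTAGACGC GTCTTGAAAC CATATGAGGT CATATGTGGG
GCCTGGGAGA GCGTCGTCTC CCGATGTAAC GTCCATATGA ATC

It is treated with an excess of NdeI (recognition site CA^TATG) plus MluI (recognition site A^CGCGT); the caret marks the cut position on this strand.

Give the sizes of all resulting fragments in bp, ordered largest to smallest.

43, 25, 15, 10 bp

NdeI sites (CATATG) start at positions 31, 41, 84.
NdeI cuts after base 2 of each site, so after positions 32, 42, 85.
The MluI site (ACGCGT) starts at position 17.
MluI cuts after the first base of each site, so after position 17.
Combined cut positions: 17, 32, 42, 85.
Circular molecule, 4 cuts → 4 fragments:
  18–32 → 15 bp
  33–42 → 10 bp
  43–85 → 43 bp
  86–93 then 1–17 → 8 + 17 = 25 bp
Sorted largest to smallest: 43, 25, 15, 10 bp.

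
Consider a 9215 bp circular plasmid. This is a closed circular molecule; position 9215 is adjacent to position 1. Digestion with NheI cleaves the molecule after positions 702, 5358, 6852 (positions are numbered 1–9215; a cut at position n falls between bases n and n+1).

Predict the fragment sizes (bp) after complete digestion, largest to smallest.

Circular molecule, 3 cuts → 3 fragments:
  5358 − 702 = 4656 bp
  6852 − 5358 = 1494 bp
  wrap: 9215 − 6852 + 702 = 3065 bp
Sorted largest to smallest: 4656, 3065, 1494 bp.

4656, 3065, 1494 bp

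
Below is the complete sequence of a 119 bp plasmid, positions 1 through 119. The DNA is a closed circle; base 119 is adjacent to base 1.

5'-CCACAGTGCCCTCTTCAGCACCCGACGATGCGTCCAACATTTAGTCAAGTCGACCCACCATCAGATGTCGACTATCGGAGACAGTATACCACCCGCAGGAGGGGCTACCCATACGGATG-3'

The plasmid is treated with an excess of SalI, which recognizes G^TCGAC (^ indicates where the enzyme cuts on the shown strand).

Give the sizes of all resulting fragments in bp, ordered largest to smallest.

101, 18 bp

SalI sites (GTCGAC) start at positions 49, 67.
SalI cuts after the first base of each site, so after positions 49, 67.
Circular molecule, 2 cuts → 2 fragments:
  50–67 → 18 bp
  68–119 then 1–49 → 52 + 49 = 101 bp
Sorted largest to smallest: 101, 18 bp.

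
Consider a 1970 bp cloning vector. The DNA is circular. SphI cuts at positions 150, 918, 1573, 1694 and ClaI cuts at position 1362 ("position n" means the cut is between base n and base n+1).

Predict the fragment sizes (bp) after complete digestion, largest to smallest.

768, 444, 426, 211, 121 bp

Combined cut positions (sorted): 150, 918, 1362, 1573, 1694.
Circular molecule, 5 cuts → 5 fragments:
  918 − 150 = 768 bp
  1362 − 918 = 444 bp
  1573 − 1362 = 211 bp
  1694 − 1573 = 121 bp
  wrap: 1970 − 1694 + 150 = 426 bp
Sorted largest to smallest: 768, 444, 426, 211, 121 bp.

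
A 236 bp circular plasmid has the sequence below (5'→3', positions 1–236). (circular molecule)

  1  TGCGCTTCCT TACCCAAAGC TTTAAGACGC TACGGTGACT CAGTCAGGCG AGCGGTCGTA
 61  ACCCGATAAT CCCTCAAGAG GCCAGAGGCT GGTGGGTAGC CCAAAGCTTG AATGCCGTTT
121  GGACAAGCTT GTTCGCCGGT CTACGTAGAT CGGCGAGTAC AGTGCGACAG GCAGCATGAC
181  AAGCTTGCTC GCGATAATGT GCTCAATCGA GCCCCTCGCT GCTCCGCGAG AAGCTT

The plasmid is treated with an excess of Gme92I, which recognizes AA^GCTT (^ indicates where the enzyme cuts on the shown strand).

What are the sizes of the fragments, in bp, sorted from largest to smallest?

Gme92I sites (AAGCTT) start at positions 17, 104, 125, 181, 231.
Gme92I cuts after base 2 of each site, so after positions 18, 105, 126, 182, 232.
Circular molecule, 5 cuts → 5 fragments:
  19–105 → 87 bp
  106–126 → 21 bp
  127–182 → 56 bp
  183–232 → 50 bp
  233–236 then 1–18 → 4 + 18 = 22 bp
Sorted largest to smallest: 87, 56, 50, 22, 21 bp.

87, 56, 50, 22, 21 bp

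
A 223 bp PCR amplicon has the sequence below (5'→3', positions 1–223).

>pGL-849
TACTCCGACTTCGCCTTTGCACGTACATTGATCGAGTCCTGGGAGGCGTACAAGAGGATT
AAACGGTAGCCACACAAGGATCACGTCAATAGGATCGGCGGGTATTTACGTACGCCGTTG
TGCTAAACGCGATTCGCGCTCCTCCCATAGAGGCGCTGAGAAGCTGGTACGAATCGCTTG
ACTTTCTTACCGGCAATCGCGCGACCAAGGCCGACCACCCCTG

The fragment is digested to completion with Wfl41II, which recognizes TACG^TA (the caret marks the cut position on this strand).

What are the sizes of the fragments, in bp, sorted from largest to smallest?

113, 110 bp

The Wfl41II site (TACGTA) starts at position 107.
Wfl41II cuts after base 4 of each site, so after position 110.
Linear molecule, 1 cut → 2 fragments:
  1–110 → 110 bp
  111–223 → 113 bp
Sorted largest to smallest: 113, 110 bp.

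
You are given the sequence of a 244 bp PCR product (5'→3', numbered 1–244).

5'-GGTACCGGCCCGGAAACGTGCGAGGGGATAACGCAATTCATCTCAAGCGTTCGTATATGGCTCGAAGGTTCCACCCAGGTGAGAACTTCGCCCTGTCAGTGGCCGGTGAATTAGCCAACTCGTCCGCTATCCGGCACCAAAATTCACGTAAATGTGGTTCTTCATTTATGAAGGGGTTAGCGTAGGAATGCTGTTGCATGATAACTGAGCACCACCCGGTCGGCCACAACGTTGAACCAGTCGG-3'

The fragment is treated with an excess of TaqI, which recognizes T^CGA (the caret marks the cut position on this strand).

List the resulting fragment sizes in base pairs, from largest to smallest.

182, 62 bp

The TaqI site (TCGA) starts at position 62.
TaqI cuts after the first base of each site, so after position 62.
Linear molecule, 1 cut → 2 fragments:
  1–62 → 62 bp
  63–244 → 182 bp
Sorted largest to smallest: 182, 62 bp.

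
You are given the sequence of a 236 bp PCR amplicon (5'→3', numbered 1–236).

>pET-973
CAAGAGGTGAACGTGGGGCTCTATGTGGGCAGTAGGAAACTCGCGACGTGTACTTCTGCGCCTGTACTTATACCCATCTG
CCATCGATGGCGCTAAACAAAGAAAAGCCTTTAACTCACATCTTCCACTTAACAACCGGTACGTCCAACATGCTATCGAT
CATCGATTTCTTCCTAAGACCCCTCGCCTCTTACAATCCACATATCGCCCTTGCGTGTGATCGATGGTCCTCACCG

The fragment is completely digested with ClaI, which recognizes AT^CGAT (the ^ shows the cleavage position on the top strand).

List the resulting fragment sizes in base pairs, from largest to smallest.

ClaI sites (ATCGAT) start at positions 83, 155, 162, 220.
ClaI cuts after base 2 of each site, so after positions 84, 156, 163, 221.
Linear molecule, 4 cuts → 5 fragments:
  1–84 → 84 bp
  85–156 → 72 bp
  157–163 → 7 bp
  164–221 → 58 bp
  222–236 → 15 bp
Sorted largest to smallest: 84, 72, 58, 15, 7 bp.

84, 72, 58, 15, 7 bp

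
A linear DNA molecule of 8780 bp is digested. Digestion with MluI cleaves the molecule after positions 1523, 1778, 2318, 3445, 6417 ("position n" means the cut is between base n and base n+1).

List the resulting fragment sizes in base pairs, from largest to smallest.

Linear molecule, 5 cuts → 6 fragments:
  1523 − 0 = 1523 bp
  1778 − 1523 = 255 bp
  2318 − 1778 = 540 bp
  3445 − 2318 = 1127 bp
  6417 − 3445 = 2972 bp
  8780 − 6417 = 2363 bp
Sorted largest to smallest: 2972, 2363, 1523, 1127, 540, 255 bp.

2972, 2363, 1523, 1127, 540, 255 bp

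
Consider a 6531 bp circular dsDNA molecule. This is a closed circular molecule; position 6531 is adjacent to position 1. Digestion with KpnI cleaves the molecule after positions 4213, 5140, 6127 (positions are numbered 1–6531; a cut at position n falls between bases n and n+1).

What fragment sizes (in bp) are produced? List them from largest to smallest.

Circular molecule, 3 cuts → 3 fragments:
  5140 − 4213 = 927 bp
  6127 − 5140 = 987 bp
  wrap: 6531 − 6127 + 4213 = 4617 bp
Sorted largest to smallest: 4617, 987, 927 bp.

4617, 987, 927 bp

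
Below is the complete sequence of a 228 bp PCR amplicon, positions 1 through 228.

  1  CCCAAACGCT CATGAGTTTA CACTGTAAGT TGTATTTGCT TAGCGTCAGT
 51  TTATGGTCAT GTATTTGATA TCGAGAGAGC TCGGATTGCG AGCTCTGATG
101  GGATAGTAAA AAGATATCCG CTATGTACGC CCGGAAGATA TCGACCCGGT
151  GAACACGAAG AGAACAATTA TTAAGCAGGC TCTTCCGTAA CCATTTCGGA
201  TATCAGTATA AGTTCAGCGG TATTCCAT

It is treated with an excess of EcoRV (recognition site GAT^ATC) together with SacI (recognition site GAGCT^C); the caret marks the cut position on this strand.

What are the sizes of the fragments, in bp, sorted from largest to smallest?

EcoRV sites (GATATC) start at positions 67, 113, 137, 199.
EcoRV cuts after base 3 of each site, so after positions 69, 115, 139, 201.
SacI sites (GAGCTC) start at positions 77, 90.
SacI cuts after base 5 of each site (before the last base), so after positions 81, 94.
Combined cut positions: 69, 81, 94, 115, 139, 201.
Linear molecule, 6 cuts → 7 fragments:
  1–69 → 69 bp
  70–81 → 12 bp
  82–94 → 13 bp
  95–115 → 21 bp
  116–139 → 24 bp
  140–201 → 62 bp
  202–228 → 27 bp
Sorted largest to smallest: 69, 62, 27, 24, 21, 13, 12 bp.

69, 62, 27, 24, 21, 13, 12 bp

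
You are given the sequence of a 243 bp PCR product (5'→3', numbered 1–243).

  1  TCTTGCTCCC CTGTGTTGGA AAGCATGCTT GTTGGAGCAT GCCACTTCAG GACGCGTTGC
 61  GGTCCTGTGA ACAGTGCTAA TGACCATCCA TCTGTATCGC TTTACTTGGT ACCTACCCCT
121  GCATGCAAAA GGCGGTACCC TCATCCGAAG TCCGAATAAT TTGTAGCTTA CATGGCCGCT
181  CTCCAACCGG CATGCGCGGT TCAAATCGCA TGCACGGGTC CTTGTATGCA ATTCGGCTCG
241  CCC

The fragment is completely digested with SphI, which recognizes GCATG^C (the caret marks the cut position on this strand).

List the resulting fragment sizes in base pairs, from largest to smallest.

SphI sites (GCATGC) start at positions 23, 37, 121, 190, 208.
SphI cuts after base 5 of each site (before the last base), so after positions 27, 41, 125, 194, 212.
Linear molecule, 5 cuts → 6 fragments:
  1–27 → 27 bp
  28–41 → 14 bp
  42–125 → 84 bp
  126–194 → 69 bp
  195–212 → 18 bp
  213–243 → 31 bp
Sorted largest to smallest: 84, 69, 31, 27, 18, 14 bp.

84, 69, 31, 27, 18, 14 bp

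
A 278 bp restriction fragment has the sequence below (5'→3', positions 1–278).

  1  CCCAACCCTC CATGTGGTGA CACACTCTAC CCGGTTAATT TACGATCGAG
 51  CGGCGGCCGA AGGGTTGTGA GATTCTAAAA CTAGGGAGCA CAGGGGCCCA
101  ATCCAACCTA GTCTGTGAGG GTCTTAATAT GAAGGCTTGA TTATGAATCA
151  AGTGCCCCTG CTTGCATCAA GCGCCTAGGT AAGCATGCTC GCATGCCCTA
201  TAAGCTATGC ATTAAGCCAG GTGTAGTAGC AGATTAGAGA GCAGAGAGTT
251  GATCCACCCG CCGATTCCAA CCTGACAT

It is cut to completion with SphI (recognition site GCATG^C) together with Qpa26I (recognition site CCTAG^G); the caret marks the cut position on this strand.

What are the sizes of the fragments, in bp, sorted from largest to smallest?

178, 83, 9, 8 bp

SphI sites (GCATGC) start at positions 183, 191.
SphI cuts after base 5 of each site (before the last base), so after positions 187, 195.
The Qpa26I site (CCTAGG) starts at position 174.
Qpa26I cuts after base 5 of each site (before the last base), so after position 178.
Combined cut positions: 178, 187, 195.
Linear molecule, 3 cuts → 4 fragments:
  1–178 → 178 bp
  179–187 → 9 bp
  188–195 → 8 bp
  196–278 → 83 bp
Sorted largest to smallest: 178, 83, 9, 8 bp.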